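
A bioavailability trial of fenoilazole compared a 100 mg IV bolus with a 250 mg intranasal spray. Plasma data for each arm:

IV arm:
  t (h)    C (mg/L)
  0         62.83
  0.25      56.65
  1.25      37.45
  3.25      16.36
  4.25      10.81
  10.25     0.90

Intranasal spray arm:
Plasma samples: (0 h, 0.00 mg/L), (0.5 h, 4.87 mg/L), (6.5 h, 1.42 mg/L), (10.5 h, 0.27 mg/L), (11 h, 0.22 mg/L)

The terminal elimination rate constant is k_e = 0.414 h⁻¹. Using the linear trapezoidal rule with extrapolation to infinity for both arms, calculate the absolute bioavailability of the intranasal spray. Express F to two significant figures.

Trapezoidal AUC_0→10.25 (IV):
  [0→0.25]: (62.83+56.65)/2 × 0.25 = 14.935
  [0.25→1.25]: (56.65+37.45)/2 × 1 = 47.05
  [1.25→3.25]: (37.45+16.36)/2 × 2 = 53.81
  [3.25→4.25]: (16.36+10.81)/2 × 1 = 13.585
  [4.25→10.25]: (10.81+0.90)/2 × 6 = 35.13
  Sum = 164.51 mg/L·h
IV tail: 0.90/0.414 = 2.174; AUC_iv,0→∞ = 164.51 + 2.174 = 166.684 mg/L·h
Trapezoidal AUC_0→11 (intranasal spray):
  [0→0.5]: (0.00+4.87)/2 × 0.5 = 1.2175
  [0.5→6.5]: (4.87+1.42)/2 × 6 = 18.87
  [6.5→10.5]: (1.42+0.27)/2 × 4 = 3.38
  [10.5→11]: (0.27+0.22)/2 × 0.5 = 0.1225
  Sum = 23.59 mg/L·h
intranasal spray tail: 0.22/0.414 = 0.531; AUC_ev,0→∞ = 23.59 + 0.531 = 24.121 mg/L·h
F = (AUC_ev/D_ev)/(AUC_iv/D_iv) = (24.121/250)/(166.684/100) = 0.096484/1.66684 = 0.0579

F = 0.058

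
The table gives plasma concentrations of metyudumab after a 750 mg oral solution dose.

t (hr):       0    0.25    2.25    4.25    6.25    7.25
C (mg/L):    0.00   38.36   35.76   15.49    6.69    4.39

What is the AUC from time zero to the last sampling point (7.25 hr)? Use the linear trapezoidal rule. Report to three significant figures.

Trapezoidal AUC_0→7.25:
  [0→0.25]: (0.00+38.36)/2 × 0.25 = 4.795
  [0.25→2.25]: (38.36+35.76)/2 × 2 = 74.12
  [2.25→4.25]: (35.76+15.49)/2 × 2 = 51.25
  [4.25→6.25]: (15.49+6.69)/2 × 2 = 22.18
  [6.25→7.25]: (6.69+4.39)/2 × 1 = 5.54
  Sum = 157.885 mg/L·hr

AUC = 158 mg/L·hr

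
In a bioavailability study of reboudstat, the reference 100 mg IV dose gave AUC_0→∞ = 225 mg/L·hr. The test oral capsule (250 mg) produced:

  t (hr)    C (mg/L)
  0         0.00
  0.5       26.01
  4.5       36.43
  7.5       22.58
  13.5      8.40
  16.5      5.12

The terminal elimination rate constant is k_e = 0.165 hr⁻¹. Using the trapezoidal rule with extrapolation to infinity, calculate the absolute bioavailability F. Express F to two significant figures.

F = 0.65

Trapezoidal AUC_0→16.5 (oral capsule):
  [0→0.5]: (0.00+26.01)/2 × 0.5 = 6.5025
  [0.5→4.5]: (26.01+36.43)/2 × 4 = 124.88
  [4.5→7.5]: (36.43+22.58)/2 × 3 = 88.515
  [7.5→13.5]: (22.58+8.40)/2 × 6 = 92.94
  [13.5→16.5]: (8.40+5.12)/2 × 3 = 20.28
  Sum = 333.1175 mg/L·hr
Tail: C_last/k_e = 5.12/0.165 = 31.030
AUC_0→∞ (oral capsule) = 333.1175 + 31.030 = 364.1475 mg/L·hr
F = (AUC_ev/D_ev)/(AUC_iv/D_iv) = (364.1475/250)/(225/100) = 1.45659/2.25 = 0.6474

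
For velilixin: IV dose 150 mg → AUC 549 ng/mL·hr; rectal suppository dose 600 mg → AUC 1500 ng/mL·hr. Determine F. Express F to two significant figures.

F = 0.68

F = (AUC_ev / D_ev) / (AUC_iv / D_iv)
  = (1500/600) / (549/150)
  = 2.5 / 3.66 = 0.6831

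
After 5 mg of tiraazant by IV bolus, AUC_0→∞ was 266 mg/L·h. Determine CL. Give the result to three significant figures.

CL = Dose_iv / AUC_0→∞
   = 5 / 266 = 0.018797 L/h

CL = 0.0188 L/h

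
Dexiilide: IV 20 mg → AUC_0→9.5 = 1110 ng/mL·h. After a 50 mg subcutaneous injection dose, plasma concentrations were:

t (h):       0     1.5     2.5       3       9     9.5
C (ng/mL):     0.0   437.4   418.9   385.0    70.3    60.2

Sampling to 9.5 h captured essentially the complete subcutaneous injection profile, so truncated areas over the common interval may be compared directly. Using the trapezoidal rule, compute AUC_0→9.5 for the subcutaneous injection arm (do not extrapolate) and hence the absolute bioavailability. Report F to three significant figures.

Trapezoidal AUC_0→9.5 (subcutaneous injection):
  [0→1.5]: (0.0+437.4)/2 × 1.5 = 328.05
  [1.5→2.5]: (437.4+418.9)/2 × 1 = 428.15
  [2.5→3]: (418.9+385.0)/2 × 0.5 = 200.975
  [3→9]: (385.0+70.3)/2 × 6 = 1365.9
  [9→9.5]: (70.3+60.2)/2 × 0.5 = 32.625
  Sum = 2355.7 ng/mL·h
F = (AUC_ev/D_ev)/(AUC_iv/D_iv) = (2355.7/50)/(1110/20) = 47.114/55.5 = 0.8489

F = 0.849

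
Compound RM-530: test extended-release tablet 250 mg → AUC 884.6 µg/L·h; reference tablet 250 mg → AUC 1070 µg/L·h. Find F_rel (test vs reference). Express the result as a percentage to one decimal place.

F_rel = 82.7%

F_rel = (AUC_test/D_test) / (AUC_ref/D_ref)
      = (884.6/250) / (1070/250)
      = 3.5384 / 4.28 = 0.8267 = 82.67%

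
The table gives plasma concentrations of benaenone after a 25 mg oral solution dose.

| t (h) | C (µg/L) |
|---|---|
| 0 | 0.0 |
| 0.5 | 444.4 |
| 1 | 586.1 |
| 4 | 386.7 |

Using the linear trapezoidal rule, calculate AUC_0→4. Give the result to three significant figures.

AUC = 1830 µg/L·h

Trapezoidal AUC_0→4:
  [0→0.5]: (0.0+444.4)/2 × 0.5 = 111.1
  [0.5→1]: (444.4+586.1)/2 × 0.5 = 257.625
  [1→4]: (586.1+386.7)/2 × 3 = 1459.2
  Sum = 1827.925 µg/L·h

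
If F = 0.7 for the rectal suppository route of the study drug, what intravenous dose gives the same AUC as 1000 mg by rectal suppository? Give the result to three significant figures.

D_iv = 700 mg

Systemic exposure from an extravascular dose = F × D_ev, so the equivalent IV dose is F × D_ev.
D_iv = F × D_ev = 0.7 × 1000 = 700 mg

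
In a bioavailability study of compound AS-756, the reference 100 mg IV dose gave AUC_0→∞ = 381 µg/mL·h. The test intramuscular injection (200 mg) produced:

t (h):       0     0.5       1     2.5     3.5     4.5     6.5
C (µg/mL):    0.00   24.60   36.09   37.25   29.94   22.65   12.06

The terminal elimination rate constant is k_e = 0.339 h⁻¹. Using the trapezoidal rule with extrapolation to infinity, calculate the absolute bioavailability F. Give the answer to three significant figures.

F = 0.271

Trapezoidal AUC_0→6.5 (intramuscular injection):
  [0→0.5]: (0.00+24.60)/2 × 0.5 = 6.15
  [0.5→1]: (24.60+36.09)/2 × 0.5 = 15.1725
  [1→2.5]: (36.09+37.25)/2 × 1.5 = 55.005
  [2.5→3.5]: (37.25+29.94)/2 × 1 = 33.595
  [3.5→4.5]: (29.94+22.65)/2 × 1 = 26.295
  [4.5→6.5]: (22.65+12.06)/2 × 2 = 34.71
  Sum = 170.9275 µg/mL·h
Tail: C_last/k_e = 12.06/0.339 = 35.575
AUC_0→∞ (intramuscular injection) = 170.9275 + 35.575 = 206.5025 µg/mL·h
F = (AUC_ev/D_ev)/(AUC_iv/D_iv) = (206.5025/200)/(381/100) = 1.0325125/3.81 = 0.2710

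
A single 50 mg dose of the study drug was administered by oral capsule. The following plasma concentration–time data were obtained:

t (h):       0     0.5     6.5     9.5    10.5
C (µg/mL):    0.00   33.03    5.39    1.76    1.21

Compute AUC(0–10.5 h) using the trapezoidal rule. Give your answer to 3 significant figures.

AUC = 136 µg/mL·h

Trapezoidal AUC_0→10.5:
  [0→0.5]: (0.00+33.03)/2 × 0.5 = 8.2575
  [0.5→6.5]: (33.03+5.39)/2 × 6 = 115.26
  [6.5→9.5]: (5.39+1.76)/2 × 3 = 10.725
  [9.5→10.5]: (1.76+1.21)/2 × 1 = 1.485
  Sum = 135.7275 µg/mL·h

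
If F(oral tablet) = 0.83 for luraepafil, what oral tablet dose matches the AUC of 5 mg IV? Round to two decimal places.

For equal systemic exposure: F × D_ev = D_iv
D_ev = D_iv / F = 5 / 0.83 = 6.0241 mg

D_oral = 6.02 mg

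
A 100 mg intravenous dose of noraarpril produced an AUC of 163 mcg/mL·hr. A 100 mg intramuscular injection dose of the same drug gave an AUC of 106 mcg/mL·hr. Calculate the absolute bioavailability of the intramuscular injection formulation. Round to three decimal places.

F = 0.650

F = (AUC_ev / D_ev) / (AUC_iv / D_iv)
  = (106/100) / (163/100)
  = 1.06 / 1.63 = 0.6503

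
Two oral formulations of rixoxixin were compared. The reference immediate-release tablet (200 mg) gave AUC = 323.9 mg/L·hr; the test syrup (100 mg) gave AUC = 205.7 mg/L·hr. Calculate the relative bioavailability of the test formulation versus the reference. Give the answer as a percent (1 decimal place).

F_rel = (AUC_test/D_test) / (AUC_ref/D_ref)
      = (205.7/100) / (323.9/200)
      = 2.057 / 1.6195 = 1.2701 = 127.01%

F_rel = 127.0%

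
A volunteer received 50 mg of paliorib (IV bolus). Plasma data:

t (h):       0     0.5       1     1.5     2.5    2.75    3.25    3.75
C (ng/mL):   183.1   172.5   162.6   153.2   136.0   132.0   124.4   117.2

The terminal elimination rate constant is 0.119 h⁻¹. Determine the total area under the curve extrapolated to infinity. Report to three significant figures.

Trapezoidal AUC_0→3.75:
  [0→0.5]: (183.1+172.5)/2 × 0.5 = 88.9
  [0.5→1]: (172.5+162.6)/2 × 0.5 = 83.775
  [1→1.5]: (162.6+153.2)/2 × 0.5 = 78.95
  [1.5→2.5]: (153.2+136.0)/2 × 1 = 144.6
  [2.5→2.75]: (136.0+132.0)/2 × 0.25 = 33.5
  [2.75→3.25]: (132.0+124.4)/2 × 0.5 = 64.1
  [3.25→3.75]: (124.4+117.2)/2 × 0.5 = 60.4
  Sum = 554.225 ng/mL·h
Extrapolated tail: C_last / k_e = 117.2 / 0.119 = 984.874
AUC_0→∞ = 554.225 + 984.874 = 1539.099 ng/mL·h

AUC = 1540 ng/mL·h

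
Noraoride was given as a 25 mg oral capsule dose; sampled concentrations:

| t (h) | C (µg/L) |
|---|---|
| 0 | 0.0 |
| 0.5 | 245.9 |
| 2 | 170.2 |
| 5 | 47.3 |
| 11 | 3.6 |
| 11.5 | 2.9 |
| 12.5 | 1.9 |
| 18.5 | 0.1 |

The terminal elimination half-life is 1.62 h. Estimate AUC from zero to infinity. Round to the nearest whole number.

AUC = 863 µg/L·h

Trapezoidal AUC_0→18.5:
  [0→0.5]: (0.0+245.9)/2 × 0.5 = 61.475
  [0.5→2]: (245.9+170.2)/2 × 1.5 = 312.075
  [2→5]: (170.2+47.3)/2 × 3 = 326.25
  [5→11]: (47.3+3.6)/2 × 6 = 152.7
  [11→11.5]: (3.6+2.9)/2 × 0.5 = 1.625
  [11.5→12.5]: (2.9+1.9)/2 × 1 = 2.4
  [12.5→18.5]: (1.9+0.1)/2 × 6 = 6.0
  Sum = 862.525 µg/L·h
k_e = ln2 / t½ = 0.693147 / 1.62 = 0.4279 h^-1
Extrapolated tail: C_last / k_e = 0.1 / 0.4279 = 0.234
AUC_0→∞ = 862.525 + 0.234 = 862.759 µg/L·h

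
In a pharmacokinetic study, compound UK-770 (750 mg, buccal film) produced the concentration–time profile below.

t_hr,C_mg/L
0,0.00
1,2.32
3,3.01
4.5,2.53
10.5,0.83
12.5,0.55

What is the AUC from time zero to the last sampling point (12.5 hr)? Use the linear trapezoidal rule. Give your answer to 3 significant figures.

AUC = 22.1 mg/L·hr

Trapezoidal AUC_0→12.5:
  [0→1]: (0.00+2.32)/2 × 1 = 1.16
  [1→3]: (2.32+3.01)/2 × 2 = 5.33
  [3→4.5]: (3.01+2.53)/2 × 1.5 = 4.155
  [4.5→10.5]: (2.53+0.83)/2 × 6 = 10.08
  [10.5→12.5]: (0.83+0.55)/2 × 2 = 1.38
  Sum = 22.105 mg/L·hr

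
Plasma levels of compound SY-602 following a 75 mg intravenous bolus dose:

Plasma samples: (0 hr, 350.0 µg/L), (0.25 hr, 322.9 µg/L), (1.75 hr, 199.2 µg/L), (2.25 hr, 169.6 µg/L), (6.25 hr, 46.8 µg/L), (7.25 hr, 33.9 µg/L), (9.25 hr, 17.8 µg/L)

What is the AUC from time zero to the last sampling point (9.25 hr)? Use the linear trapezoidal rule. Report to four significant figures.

Trapezoidal AUC_0→9.25:
  [0→0.25]: (350.0+322.9)/2 × 0.25 = 84.1125
  [0.25→1.75]: (322.9+199.2)/2 × 1.5 = 391.575
  [1.75→2.25]: (199.2+169.6)/2 × 0.5 = 92.2
  [2.25→6.25]: (169.6+46.8)/2 × 4 = 432.8
  [6.25→7.25]: (46.8+33.9)/2 × 1 = 40.35
  [7.25→9.25]: (33.9+17.8)/2 × 2 = 51.7
  Sum = 1092.7375 µg/L·hr

AUC = 1093 µg/L·hr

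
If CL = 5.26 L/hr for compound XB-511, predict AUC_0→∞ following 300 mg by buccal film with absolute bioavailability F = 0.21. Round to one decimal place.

AUC_0→∞ = F × Dose / CL
        = 0.21 × 300 / 5.26 = 11.9772 mg/L·hr

AUC = 12.0 mg/L·hr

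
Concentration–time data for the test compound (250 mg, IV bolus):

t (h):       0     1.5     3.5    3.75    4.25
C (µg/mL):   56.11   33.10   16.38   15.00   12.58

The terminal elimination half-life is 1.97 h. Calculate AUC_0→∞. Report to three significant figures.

Trapezoidal AUC_0→4.25:
  [0→1.5]: (56.11+33.10)/2 × 1.5 = 66.9075
  [1.5→3.5]: (33.10+16.38)/2 × 2 = 49.48
  [3.5→3.75]: (16.38+15.00)/2 × 0.25 = 3.9225
  [3.75→4.25]: (15.00+12.58)/2 × 0.5 = 6.895
  Sum = 127.205 µg/mL·h
k_e = ln2 / t½ = 0.693147 / 1.97 = 0.3519 h^-1
Extrapolated tail: C_last / k_e = 12.58 / 0.3519 = 35.749
AUC_0→∞ = 127.205 + 35.749 = 162.954 µg/mL·h

AUC = 163 µg/mL·h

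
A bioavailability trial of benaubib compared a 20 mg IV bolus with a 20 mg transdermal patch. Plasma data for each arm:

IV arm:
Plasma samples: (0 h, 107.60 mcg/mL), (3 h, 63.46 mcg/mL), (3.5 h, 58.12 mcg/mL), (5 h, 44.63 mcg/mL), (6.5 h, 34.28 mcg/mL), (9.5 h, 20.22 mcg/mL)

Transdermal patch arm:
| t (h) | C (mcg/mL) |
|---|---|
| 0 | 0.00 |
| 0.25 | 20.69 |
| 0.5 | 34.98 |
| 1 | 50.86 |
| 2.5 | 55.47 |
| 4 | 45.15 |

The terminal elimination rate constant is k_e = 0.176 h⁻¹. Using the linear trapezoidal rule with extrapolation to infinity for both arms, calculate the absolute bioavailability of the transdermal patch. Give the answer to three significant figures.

F = 0.714

Trapezoidal AUC_0→9.5 (IV):
  [0→3]: (107.60+63.46)/2 × 3 = 256.59
  [3→3.5]: (63.46+58.12)/2 × 0.5 = 30.395
  [3.5→5]: (58.12+44.63)/2 × 1.5 = 77.0625
  [5→6.5]: (44.63+34.28)/2 × 1.5 = 59.1825
  [6.5→9.5]: (34.28+20.22)/2 × 3 = 81.75
  Sum = 504.98 mcg/mL·h
IV tail: 20.22/0.176 = 114.886; AUC_iv,0→∞ = 504.98 + 114.886 = 619.866 mcg/mL·h
Trapezoidal AUC_0→4 (transdermal patch):
  [0→0.25]: (0.00+20.69)/2 × 0.25 = 2.58625
  [0.25→0.5]: (20.69+34.98)/2 × 0.25 = 6.95875
  [0.5→1]: (34.98+50.86)/2 × 0.5 = 21.46
  [1→2.5]: (50.86+55.47)/2 × 1.5 = 79.7475
  [2.5→4]: (55.47+45.15)/2 × 1.5 = 75.465
  Sum = 186.2175 mcg/mL·h
transdermal patch tail: 45.15/0.176 = 256.534; AUC_ev,0→∞ = 186.2175 + 256.534 = 442.7515 mcg/mL·h
F = (AUC_ev/D_ev)/(AUC_iv/D_iv) = (442.7515/20)/(619.866/20) = 22.137575/30.9933 = 0.7143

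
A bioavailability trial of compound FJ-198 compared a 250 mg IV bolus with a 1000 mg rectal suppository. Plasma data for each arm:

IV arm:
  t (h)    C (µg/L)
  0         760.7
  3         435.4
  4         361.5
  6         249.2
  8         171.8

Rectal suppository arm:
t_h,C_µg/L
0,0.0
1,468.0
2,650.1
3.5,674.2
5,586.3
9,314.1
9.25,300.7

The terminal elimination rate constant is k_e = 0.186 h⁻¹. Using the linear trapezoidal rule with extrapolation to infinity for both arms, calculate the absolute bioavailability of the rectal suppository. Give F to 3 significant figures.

F = 0.375

Trapezoidal AUC_0→8 (IV):
  [0→3]: (760.7+435.4)/2 × 3 = 1794.15
  [3→4]: (435.4+361.5)/2 × 1 = 398.45
  [4→6]: (361.5+249.2)/2 × 2 = 610.7
  [6→8]: (249.2+171.8)/2 × 2 = 421.0
  Sum = 3224.3 µg/L·h
IV tail: 171.8/0.186 = 923.656; AUC_iv,0→∞ = 3224.3 + 923.656 = 4147.956 µg/L·h
Trapezoidal AUC_0→9.25 (rectal suppository):
  [0→1]: (0.0+468.0)/2 × 1 = 234.0
  [1→2]: (468.0+650.1)/2 × 1 = 559.05
  [2→3.5]: (650.1+674.2)/2 × 1.5 = 993.225
  [3.5→5]: (674.2+586.3)/2 × 1.5 = 945.375
  [5→9]: (586.3+314.1)/2 × 4 = 1800.8
  [9→9.25]: (314.1+300.7)/2 × 0.25 = 76.85
  Sum = 4609.3 µg/L·h
rectal suppository tail: 300.7/0.186 = 1616.667; AUC_ev,0→∞ = 4609.3 + 1616.667 = 6225.967 µg/L·h
F = (AUC_ev/D_ev)/(AUC_iv/D_iv) = (6225.967/1000)/(4147.956/250) = 6.225967/16.591824 = 0.3752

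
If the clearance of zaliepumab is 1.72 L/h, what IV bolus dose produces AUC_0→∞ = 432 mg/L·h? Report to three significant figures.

Dose = 743 mg

Dose_iv = CL × AUC_0→∞
     = 1.72 × 432 = 743.04 mg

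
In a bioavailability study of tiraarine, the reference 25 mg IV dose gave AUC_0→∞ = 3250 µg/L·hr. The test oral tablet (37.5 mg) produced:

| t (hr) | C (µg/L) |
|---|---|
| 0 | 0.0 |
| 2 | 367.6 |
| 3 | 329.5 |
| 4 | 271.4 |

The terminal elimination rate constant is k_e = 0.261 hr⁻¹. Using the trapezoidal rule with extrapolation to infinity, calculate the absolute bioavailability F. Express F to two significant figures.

F = 0.42

Trapezoidal AUC_0→4 (oral tablet):
  [0→2]: (0.0+367.6)/2 × 2 = 367.6
  [2→3]: (367.6+329.5)/2 × 1 = 348.55
  [3→4]: (329.5+271.4)/2 × 1 = 300.45
  Sum = 1016.6 µg/L·hr
Tail: C_last/k_e = 271.4/0.261 = 1039.847
AUC_0→∞ (oral tablet) = 1016.6 + 1039.847 = 2056.447 µg/L·hr
F = (AUC_ev/D_ev)/(AUC_iv/D_iv) = (2056.447/37.5)/(3250/25) = 54.8386/130 = 0.4218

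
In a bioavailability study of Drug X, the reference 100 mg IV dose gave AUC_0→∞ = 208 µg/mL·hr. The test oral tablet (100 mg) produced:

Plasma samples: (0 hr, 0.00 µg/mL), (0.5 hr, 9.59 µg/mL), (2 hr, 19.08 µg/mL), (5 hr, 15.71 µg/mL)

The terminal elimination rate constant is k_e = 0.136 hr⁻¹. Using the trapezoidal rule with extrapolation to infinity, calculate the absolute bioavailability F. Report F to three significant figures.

Trapezoidal AUC_0→5 (oral tablet):
  [0→0.5]: (0.00+9.59)/2 × 0.5 = 2.3975
  [0.5→2]: (9.59+19.08)/2 × 1.5 = 21.5025
  [2→5]: (19.08+15.71)/2 × 3 = 52.185
  Sum = 76.085 µg/mL·hr
Tail: C_last/k_e = 15.71/0.136 = 115.515
AUC_0→∞ (oral tablet) = 76.085 + 115.515 = 191.6 µg/mL·hr
F = (AUC_ev/D_ev)/(AUC_iv/D_iv) = (191.6/100)/(208/100) = 1.916/2.08 = 0.9212

F = 0.921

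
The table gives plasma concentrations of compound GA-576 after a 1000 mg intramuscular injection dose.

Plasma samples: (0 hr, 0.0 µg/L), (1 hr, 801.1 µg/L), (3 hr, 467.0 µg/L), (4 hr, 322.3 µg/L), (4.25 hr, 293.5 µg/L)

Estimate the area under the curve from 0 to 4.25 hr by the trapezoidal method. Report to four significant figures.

AUC = 2140 µg/L·hr

Trapezoidal AUC_0→4.25:
  [0→1]: (0.0+801.1)/2 × 1 = 400.55
  [1→3]: (801.1+467.0)/2 × 2 = 1268.1
  [3→4]: (467.0+322.3)/2 × 1 = 394.65
  [4→4.25]: (322.3+293.5)/2 × 0.25 = 76.975
  Sum = 2140.275 µg/L·hr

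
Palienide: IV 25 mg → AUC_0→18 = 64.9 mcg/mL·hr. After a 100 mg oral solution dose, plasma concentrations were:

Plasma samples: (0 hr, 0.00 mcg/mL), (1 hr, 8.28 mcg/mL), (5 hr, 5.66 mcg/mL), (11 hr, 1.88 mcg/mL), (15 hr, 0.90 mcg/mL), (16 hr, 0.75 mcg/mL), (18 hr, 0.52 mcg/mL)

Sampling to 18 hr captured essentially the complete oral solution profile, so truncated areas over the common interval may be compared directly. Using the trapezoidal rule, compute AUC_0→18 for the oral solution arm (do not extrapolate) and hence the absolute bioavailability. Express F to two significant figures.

F = 0.24

Trapezoidal AUC_0→18 (oral solution):
  [0→1]: (0.00+8.28)/2 × 1 = 4.14
  [1→5]: (8.28+5.66)/2 × 4 = 27.88
  [5→11]: (5.66+1.88)/2 × 6 = 22.62
  [11→15]: (1.88+0.90)/2 × 4 = 5.56
  [15→16]: (0.90+0.75)/2 × 1 = 0.825
  [16→18]: (0.75+0.52)/2 × 2 = 1.27
  Sum = 62.295 mcg/mL·hr
F = (AUC_ev/D_ev)/(AUC_iv/D_iv) = (62.295/100)/(64.9/25) = 0.62295/2.596 = 0.2400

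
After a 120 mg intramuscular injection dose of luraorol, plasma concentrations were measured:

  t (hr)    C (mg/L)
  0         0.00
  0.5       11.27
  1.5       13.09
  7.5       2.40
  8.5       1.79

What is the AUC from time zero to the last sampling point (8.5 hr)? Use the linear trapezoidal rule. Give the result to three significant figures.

AUC = 63.6 mg/L·hr

Trapezoidal AUC_0→8.5:
  [0→0.5]: (0.00+11.27)/2 × 0.5 = 2.8175
  [0.5→1.5]: (11.27+13.09)/2 × 1 = 12.18
  [1.5→7.5]: (13.09+2.40)/2 × 6 = 46.47
  [7.5→8.5]: (2.40+1.79)/2 × 1 = 2.095
  Sum = 63.5625 mg/L·hr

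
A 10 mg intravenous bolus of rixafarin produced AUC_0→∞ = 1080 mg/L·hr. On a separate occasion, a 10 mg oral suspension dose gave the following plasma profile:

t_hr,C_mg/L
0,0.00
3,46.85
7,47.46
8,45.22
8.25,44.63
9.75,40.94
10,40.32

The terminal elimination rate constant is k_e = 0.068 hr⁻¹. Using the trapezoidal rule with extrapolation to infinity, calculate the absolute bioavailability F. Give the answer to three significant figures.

Trapezoidal AUC_0→10 (oral suspension):
  [0→3]: (0.00+46.85)/2 × 3 = 70.275
  [3→7]: (46.85+47.46)/2 × 4 = 188.62
  [7→8]: (47.46+45.22)/2 × 1 = 46.34
  [8→8.25]: (45.22+44.63)/2 × 0.25 = 11.23125
  [8.25→9.75]: (44.63+40.94)/2 × 1.5 = 64.1775
  [9.75→10]: (40.94+40.32)/2 × 0.25 = 10.1575
  Sum = 390.80125 mg/L·hr
Tail: C_last/k_e = 40.32/0.068 = 592.941
AUC_0→∞ (oral suspension) = 390.80125 + 592.941 = 983.74225 mg/L·hr
F = (AUC_ev/D_ev)/(AUC_iv/D_iv) = (983.74225/10)/(1080/10) = 98.374225/108 = 0.9109

F = 0.911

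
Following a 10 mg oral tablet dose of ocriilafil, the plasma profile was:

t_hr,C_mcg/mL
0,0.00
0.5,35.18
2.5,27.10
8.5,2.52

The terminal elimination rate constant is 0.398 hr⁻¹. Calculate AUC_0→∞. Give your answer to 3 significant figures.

Trapezoidal AUC_0→8.5:
  [0→0.5]: (0.00+35.18)/2 × 0.5 = 8.795
  [0.5→2.5]: (35.18+27.10)/2 × 2 = 62.28
  [2.5→8.5]: (27.10+2.52)/2 × 6 = 88.86
  Sum = 159.935 mcg/mL·hr
Extrapolated tail: C_last / k_e = 2.52 / 0.398 = 6.332
AUC_0→∞ = 159.935 + 6.332 = 166.267 mcg/mL·hr

AUC = 166 mcg/mL·hr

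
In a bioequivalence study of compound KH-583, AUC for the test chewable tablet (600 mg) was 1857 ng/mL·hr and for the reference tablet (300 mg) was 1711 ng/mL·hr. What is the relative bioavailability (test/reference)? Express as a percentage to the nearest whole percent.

F_rel = (AUC_test/D_test) / (AUC_ref/D_ref)
      = (1857/600) / (1711/300)
      = 3.095 / 5.70333 = 0.5427 = 54.27%

F_rel = 54%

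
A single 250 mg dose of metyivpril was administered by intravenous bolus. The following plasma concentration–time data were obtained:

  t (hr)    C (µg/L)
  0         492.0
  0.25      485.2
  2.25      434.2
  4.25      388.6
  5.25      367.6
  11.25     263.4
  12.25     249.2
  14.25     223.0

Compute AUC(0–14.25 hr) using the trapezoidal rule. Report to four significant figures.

AUC = 4864 µg/L·hr

Trapezoidal AUC_0→14.25:
  [0→0.25]: (492.0+485.2)/2 × 0.25 = 122.15
  [0.25→2.25]: (485.2+434.2)/2 × 2 = 919.4
  [2.25→4.25]: (434.2+388.6)/2 × 2 = 822.8
  [4.25→5.25]: (388.6+367.6)/2 × 1 = 378.1
  [5.25→11.25]: (367.6+263.4)/2 × 6 = 1893.0
  [11.25→12.25]: (263.4+249.2)/2 × 1 = 256.3
  [12.25→14.25]: (249.2+223.0)/2 × 2 = 472.2
  Sum = 4863.95 µg/L·hr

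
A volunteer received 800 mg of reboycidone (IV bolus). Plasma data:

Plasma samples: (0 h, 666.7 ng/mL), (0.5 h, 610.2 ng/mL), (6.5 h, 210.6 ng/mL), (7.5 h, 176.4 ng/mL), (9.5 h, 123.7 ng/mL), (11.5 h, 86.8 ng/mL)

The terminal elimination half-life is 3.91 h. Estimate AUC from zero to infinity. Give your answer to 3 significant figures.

AUC = 3980 ng/mL·h

Trapezoidal AUC_0→11.5:
  [0→0.5]: (666.7+610.2)/2 × 0.5 = 319.225
  [0.5→6.5]: (610.2+210.6)/2 × 6 = 2462.4
  [6.5→7.5]: (210.6+176.4)/2 × 1 = 193.5
  [7.5→9.5]: (176.4+123.7)/2 × 2 = 300.1
  [9.5→11.5]: (123.7+86.8)/2 × 2 = 210.5
  Sum = 3485.725 ng/mL·h
k_e = ln2 / t½ = 0.693147 / 3.91 = 0.1773 h^-1
Extrapolated tail: C_last / k_e = 86.8 / 0.1773 = 489.566
AUC_0→∞ = 3485.725 + 489.566 = 3975.291 ng/mL·h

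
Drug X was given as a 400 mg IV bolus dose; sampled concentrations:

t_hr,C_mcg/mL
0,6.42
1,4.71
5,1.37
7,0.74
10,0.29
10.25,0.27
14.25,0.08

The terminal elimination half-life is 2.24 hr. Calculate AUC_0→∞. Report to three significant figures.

AUC = 22.4 mcg/mL·hr

Trapezoidal AUC_0→14.25:
  [0→1]: (6.42+4.71)/2 × 1 = 5.565
  [1→5]: (4.71+1.37)/2 × 4 = 12.16
  [5→7]: (1.37+0.74)/2 × 2 = 2.11
  [7→10]: (0.74+0.29)/2 × 3 = 1.545
  [10→10.25]: (0.29+0.27)/2 × 0.25 = 0.07
  [10.25→14.25]: (0.27+0.08)/2 × 4 = 0.7
  Sum = 22.15 mcg/mL·hr
k_e = ln2 / t½ = 0.693147 / 2.24 = 0.3094 hr^-1
Extrapolated tail: C_last / k_e = 0.08 / 0.3094 = 0.259
AUC_0→∞ = 22.15 + 0.259 = 22.409 mcg/mL·hr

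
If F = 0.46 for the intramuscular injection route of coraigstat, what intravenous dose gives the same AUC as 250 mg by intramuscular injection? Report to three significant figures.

D_iv = 115 mg

Systemic exposure from an extravascular dose = F × D_ev, so the equivalent IV dose is F × D_ev.
D_iv = F × D_ev = 0.46 × 250 = 115 mg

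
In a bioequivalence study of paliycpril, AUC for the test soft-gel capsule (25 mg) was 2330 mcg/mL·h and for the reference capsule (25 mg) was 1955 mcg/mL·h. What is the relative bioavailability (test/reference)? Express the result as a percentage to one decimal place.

F_rel = 119.2%

F_rel = (AUC_test/D_test) / (AUC_ref/D_ref)
      = (2330/25) / (1955/25)
      = 93.2 / 78.2 = 1.1918 = 119.18%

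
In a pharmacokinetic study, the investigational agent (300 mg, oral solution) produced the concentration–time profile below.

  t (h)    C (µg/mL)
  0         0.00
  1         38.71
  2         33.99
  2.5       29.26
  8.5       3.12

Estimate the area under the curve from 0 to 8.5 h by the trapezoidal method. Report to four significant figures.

Trapezoidal AUC_0→8.5:
  [0→1]: (0.00+38.71)/2 × 1 = 19.355
  [1→2]: (38.71+33.99)/2 × 1 = 36.35
  [2→2.5]: (33.99+29.26)/2 × 0.5 = 15.8125
  [2.5→8.5]: (29.26+3.12)/2 × 6 = 97.14
  Sum = 168.6575 µg/mL·h

AUC = 168.7 µg/mL·h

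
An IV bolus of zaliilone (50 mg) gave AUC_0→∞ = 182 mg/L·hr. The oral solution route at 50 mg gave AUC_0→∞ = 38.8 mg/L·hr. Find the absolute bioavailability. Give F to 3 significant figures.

F = (AUC_ev / D_ev) / (AUC_iv / D_iv)
  = (38.8/50) / (182/50)
  = 0.776 / 3.64 = 0.2132

F = 0.213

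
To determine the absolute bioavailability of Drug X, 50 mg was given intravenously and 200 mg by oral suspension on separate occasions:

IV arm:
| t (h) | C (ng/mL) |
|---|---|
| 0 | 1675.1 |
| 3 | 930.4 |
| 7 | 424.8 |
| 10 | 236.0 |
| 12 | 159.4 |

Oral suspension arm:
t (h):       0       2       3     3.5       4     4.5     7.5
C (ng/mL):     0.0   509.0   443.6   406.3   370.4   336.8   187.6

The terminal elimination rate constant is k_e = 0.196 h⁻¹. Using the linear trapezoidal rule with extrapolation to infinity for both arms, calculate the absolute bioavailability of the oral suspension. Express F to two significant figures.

Trapezoidal AUC_0→12 (IV):
  [0→3]: (1675.1+930.4)/2 × 3 = 3908.25
  [3→7]: (930.4+424.8)/2 × 4 = 2710.4
  [7→10]: (424.8+236.0)/2 × 3 = 991.2
  [10→12]: (236.0+159.4)/2 × 2 = 395.4
  Sum = 8005.25 ng/mL·h
IV tail: 159.4/0.196 = 813.265; AUC_iv,0→∞ = 8005.25 + 813.265 = 8818.515 ng/mL·h
Trapezoidal AUC_0→7.5 (oral suspension):
  [0→2]: (0.0+509.0)/2 × 2 = 509.0
  [2→3]: (509.0+443.6)/2 × 1 = 476.3
  [3→3.5]: (443.6+406.3)/2 × 0.5 = 212.475
  [3.5→4]: (406.3+370.4)/2 × 0.5 = 194.175
  [4→4.5]: (370.4+336.8)/2 × 0.5 = 176.8
  [4.5→7.5]: (336.8+187.6)/2 × 3 = 786.6
  Sum = 2355.35 ng/mL·h
oral suspension tail: 187.6/0.196 = 957.143; AUC_ev,0→∞ = 2355.35 + 957.143 = 3312.493 ng/mL·h
F = (AUC_ev/D_ev)/(AUC_iv/D_iv) = (3312.493/200)/(8818.515/50) = 16.562465/176.3703 = 0.0939

F = 0.094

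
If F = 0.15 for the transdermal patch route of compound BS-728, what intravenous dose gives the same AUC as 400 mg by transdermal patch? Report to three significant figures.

Systemic exposure from an extravascular dose = F × D_ev, so the equivalent IV dose is F × D_ev.
D_iv = F × D_ev = 0.15 × 400 = 60 mg

D_iv = 60.0 mg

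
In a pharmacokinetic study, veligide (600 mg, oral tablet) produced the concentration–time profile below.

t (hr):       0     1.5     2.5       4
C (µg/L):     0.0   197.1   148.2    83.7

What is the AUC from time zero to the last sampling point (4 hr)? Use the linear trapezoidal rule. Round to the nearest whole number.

AUC = 494 µg/L·hr

Trapezoidal AUC_0→4:
  [0→1.5]: (0.0+197.1)/2 × 1.5 = 147.825
  [1.5→2.5]: (197.1+148.2)/2 × 1 = 172.65
  [2.5→4]: (148.2+83.7)/2 × 1.5 = 173.925
  Sum = 494.4 µg/L·hr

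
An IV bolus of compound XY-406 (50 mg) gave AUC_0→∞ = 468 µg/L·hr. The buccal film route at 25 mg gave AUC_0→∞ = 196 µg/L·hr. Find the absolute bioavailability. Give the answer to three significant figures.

F = 0.838

F = (AUC_ev / D_ev) / (AUC_iv / D_iv)
  = (196/25) / (468/50)
  = 7.84 / 9.36 = 0.8376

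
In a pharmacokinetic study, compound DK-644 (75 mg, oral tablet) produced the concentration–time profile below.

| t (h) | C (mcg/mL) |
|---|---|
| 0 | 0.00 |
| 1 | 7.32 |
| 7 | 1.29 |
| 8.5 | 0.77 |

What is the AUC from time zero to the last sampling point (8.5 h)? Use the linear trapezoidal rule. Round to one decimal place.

AUC = 31.0 mcg/mL·h

Trapezoidal AUC_0→8.5:
  [0→1]: (0.00+7.32)/2 × 1 = 3.66
  [1→7]: (7.32+1.29)/2 × 6 = 25.83
  [7→8.5]: (1.29+0.77)/2 × 1.5 = 1.545
  Sum = 31.035 mcg/mL·h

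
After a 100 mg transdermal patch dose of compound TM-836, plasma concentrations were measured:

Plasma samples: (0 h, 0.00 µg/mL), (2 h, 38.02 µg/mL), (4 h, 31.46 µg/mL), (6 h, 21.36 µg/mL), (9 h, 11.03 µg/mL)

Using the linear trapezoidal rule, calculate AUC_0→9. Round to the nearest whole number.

AUC = 209 µg/mL·h

Trapezoidal AUC_0→9:
  [0→2]: (0.00+38.02)/2 × 2 = 38.02
  [2→4]: (38.02+31.46)/2 × 2 = 69.48
  [4→6]: (31.46+21.36)/2 × 2 = 52.82
  [6→9]: (21.36+11.03)/2 × 3 = 48.585
  Sum = 208.905 µg/mL·h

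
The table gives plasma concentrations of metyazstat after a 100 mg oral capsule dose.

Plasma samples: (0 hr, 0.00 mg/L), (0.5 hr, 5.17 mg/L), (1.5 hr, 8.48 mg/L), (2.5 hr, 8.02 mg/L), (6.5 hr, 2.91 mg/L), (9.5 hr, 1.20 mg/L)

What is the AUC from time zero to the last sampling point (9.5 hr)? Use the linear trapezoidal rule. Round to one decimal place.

Trapezoidal AUC_0→9.5:
  [0→0.5]: (0.00+5.17)/2 × 0.5 = 1.2925
  [0.5→1.5]: (5.17+8.48)/2 × 1 = 6.825
  [1.5→2.5]: (8.48+8.02)/2 × 1 = 8.25
  [2.5→6.5]: (8.02+2.91)/2 × 4 = 21.86
  [6.5→9.5]: (2.91+1.20)/2 × 3 = 6.165
  Sum = 44.3925 mg/L·hr

AUC = 44.4 mg/L·hr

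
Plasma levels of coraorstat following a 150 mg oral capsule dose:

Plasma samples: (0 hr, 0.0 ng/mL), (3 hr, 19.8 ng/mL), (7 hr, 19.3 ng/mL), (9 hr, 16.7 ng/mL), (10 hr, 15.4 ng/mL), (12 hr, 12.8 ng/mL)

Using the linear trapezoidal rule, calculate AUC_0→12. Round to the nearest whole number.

Trapezoidal AUC_0→12:
  [0→3]: (0.0+19.8)/2 × 3 = 29.7
  [3→7]: (19.8+19.3)/2 × 4 = 78.2
  [7→9]: (19.3+16.7)/2 × 2 = 36.0
  [9→10]: (16.7+15.4)/2 × 1 = 16.05
  [10→12]: (15.4+12.8)/2 × 2 = 28.2
  Sum = 188.15 ng/mL·hr

AUC = 188 ng/mL·hr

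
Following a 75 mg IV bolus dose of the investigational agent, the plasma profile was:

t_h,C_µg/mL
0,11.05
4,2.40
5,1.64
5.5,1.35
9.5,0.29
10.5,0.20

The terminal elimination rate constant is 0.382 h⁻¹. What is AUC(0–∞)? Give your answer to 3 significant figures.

AUC = 33.7 µg/mL·h

Trapezoidal AUC_0→10.5:
  [0→4]: (11.05+2.40)/2 × 4 = 26.9
  [4→5]: (2.40+1.64)/2 × 1 = 2.02
  [5→5.5]: (1.64+1.35)/2 × 0.5 = 0.7475
  [5.5→9.5]: (1.35+0.29)/2 × 4 = 3.28
  [9.5→10.5]: (0.29+0.20)/2 × 1 = 0.245
  Sum = 33.1925 µg/mL·h
Extrapolated tail: C_last / k_e = 0.20 / 0.382 = 0.524
AUC_0→∞ = 33.1925 + 0.524 = 33.7165 µg/mL·h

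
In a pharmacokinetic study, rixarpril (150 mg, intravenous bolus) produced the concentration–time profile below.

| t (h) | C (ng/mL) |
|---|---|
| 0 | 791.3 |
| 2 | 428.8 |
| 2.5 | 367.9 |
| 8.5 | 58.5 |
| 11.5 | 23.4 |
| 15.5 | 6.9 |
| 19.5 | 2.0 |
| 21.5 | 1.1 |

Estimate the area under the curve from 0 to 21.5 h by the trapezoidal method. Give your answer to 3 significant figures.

Trapezoidal AUC_0→21.5:
  [0→2]: (791.3+428.8)/2 × 2 = 1220.1
  [2→2.5]: (428.8+367.9)/2 × 0.5 = 199.175
  [2.5→8.5]: (367.9+58.5)/2 × 6 = 1279.2
  [8.5→11.5]: (58.5+23.4)/2 × 3 = 122.85
  [11.5→15.5]: (23.4+6.9)/2 × 4 = 60.6
  [15.5→19.5]: (6.9+2.0)/2 × 4 = 17.8
  [19.5→21.5]: (2.0+1.1)/2 × 2 = 3.1
  Sum = 2902.825 ng/mL·h

AUC = 2900 ng/mL·h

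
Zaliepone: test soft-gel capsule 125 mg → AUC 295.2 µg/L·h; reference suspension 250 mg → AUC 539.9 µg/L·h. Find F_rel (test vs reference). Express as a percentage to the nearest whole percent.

F_rel = (AUC_test/D_test) / (AUC_ref/D_ref)
      = (295.2/125) / (539.9/250)
      = 2.3616 / 2.1596 = 1.0935 = 109.35%

F_rel = 109%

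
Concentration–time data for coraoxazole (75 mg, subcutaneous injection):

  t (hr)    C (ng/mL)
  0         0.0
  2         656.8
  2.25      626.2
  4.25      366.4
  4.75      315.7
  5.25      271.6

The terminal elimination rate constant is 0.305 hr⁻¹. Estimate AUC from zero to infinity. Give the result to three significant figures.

AUC = 3020 ng/mL·hr

Trapezoidal AUC_0→5.25:
  [0→2]: (0.0+656.8)/2 × 2 = 656.8
  [2→2.25]: (656.8+626.2)/2 × 0.25 = 160.375
  [2.25→4.25]: (626.2+366.4)/2 × 2 = 992.6
  [4.25→4.75]: (366.4+315.7)/2 × 0.5 = 170.525
  [4.75→5.25]: (315.7+271.6)/2 × 0.5 = 146.825
  Sum = 2127.125 ng/mL·hr
Extrapolated tail: C_last / k_e = 271.6 / 0.305 = 890.492
AUC_0→∞ = 2127.125 + 890.492 = 3017.617 ng/mL·hr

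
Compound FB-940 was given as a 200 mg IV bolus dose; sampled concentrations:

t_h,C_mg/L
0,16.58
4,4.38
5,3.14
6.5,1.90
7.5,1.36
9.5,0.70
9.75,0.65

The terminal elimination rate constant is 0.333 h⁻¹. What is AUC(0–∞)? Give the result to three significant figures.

AUC = 55.3 mg/L·h

Trapezoidal AUC_0→9.75:
  [0→4]: (16.58+4.38)/2 × 4 = 41.92
  [4→5]: (4.38+3.14)/2 × 1 = 3.76
  [5→6.5]: (3.14+1.90)/2 × 1.5 = 3.78
  [6.5→7.5]: (1.90+1.36)/2 × 1 = 1.63
  [7.5→9.5]: (1.36+0.70)/2 × 2 = 2.06
  [9.5→9.75]: (0.70+0.65)/2 × 0.25 = 0.16875
  Sum = 53.31875 mg/L·h
Extrapolated tail: C_last / k_e = 0.65 / 0.333 = 1.952
AUC_0→∞ = 53.31875 + 1.952 = 55.27075 mg/L·h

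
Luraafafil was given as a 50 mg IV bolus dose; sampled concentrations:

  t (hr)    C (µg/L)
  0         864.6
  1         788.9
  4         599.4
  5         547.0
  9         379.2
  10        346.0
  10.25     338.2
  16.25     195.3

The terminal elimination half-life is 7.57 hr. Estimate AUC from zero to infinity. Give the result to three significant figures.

AUC = 9520 µg/L·hr

Trapezoidal AUC_0→16.25:
  [0→1]: (864.6+788.9)/2 × 1 = 826.75
  [1→4]: (788.9+599.4)/2 × 3 = 2082.45
  [4→5]: (599.4+547.0)/2 × 1 = 573.2
  [5→9]: (547.0+379.2)/2 × 4 = 1852.4
  [9→10]: (379.2+346.0)/2 × 1 = 362.6
  [10→10.25]: (346.0+338.2)/2 × 0.25 = 85.525
  [10.25→16.25]: (338.2+195.3)/2 × 6 = 1600.5
  Sum = 7383.425 µg/L·hr
k_e = ln2 / t½ = 0.693147 / 7.57 = 0.0916 hr^-1
Extrapolated tail: C_last / k_e = 195.3 / 0.0916 = 2132.096
AUC_0→∞ = 7383.425 + 2132.096 = 9515.521 µg/L·hr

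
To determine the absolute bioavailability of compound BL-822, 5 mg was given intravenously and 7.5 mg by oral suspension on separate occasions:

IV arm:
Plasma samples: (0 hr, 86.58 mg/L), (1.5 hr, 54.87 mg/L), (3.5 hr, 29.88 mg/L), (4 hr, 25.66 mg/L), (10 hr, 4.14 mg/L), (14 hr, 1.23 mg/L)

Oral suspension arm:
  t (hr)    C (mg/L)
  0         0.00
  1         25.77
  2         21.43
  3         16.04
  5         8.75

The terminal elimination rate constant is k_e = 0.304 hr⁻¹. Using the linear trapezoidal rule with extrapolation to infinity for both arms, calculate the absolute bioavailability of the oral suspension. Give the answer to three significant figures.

Trapezoidal AUC_0→14 (IV):
  [0→1.5]: (86.58+54.87)/2 × 1.5 = 106.0875
  [1.5→3.5]: (54.87+29.88)/2 × 2 = 84.75
  [3.5→4]: (29.88+25.66)/2 × 0.5 = 13.885
  [4→10]: (25.66+4.14)/2 × 6 = 89.4
  [10→14]: (4.14+1.23)/2 × 4 = 10.74
  Sum = 304.8625 mg/L·hr
IV tail: 1.23/0.304 = 4.046; AUC_iv,0→∞ = 304.8625 + 4.046 = 308.9085 mg/L·hr
Trapezoidal AUC_0→5 (oral suspension):
  [0→1]: (0.00+25.77)/2 × 1 = 12.885
  [1→2]: (25.77+21.43)/2 × 1 = 23.6
  [2→3]: (21.43+16.04)/2 × 1 = 18.735
  [3→5]: (16.04+8.75)/2 × 2 = 24.79
  Sum = 80.01 mg/L·hr
oral suspension tail: 8.75/0.304 = 28.783; AUC_ev,0→∞ = 80.01 + 28.783 = 108.793 mg/L·hr
F = (AUC_ev/D_ev)/(AUC_iv/D_iv) = (108.793/7.5)/(308.9085/5) = 14.5057/61.7817 = 0.2348

F = 0.235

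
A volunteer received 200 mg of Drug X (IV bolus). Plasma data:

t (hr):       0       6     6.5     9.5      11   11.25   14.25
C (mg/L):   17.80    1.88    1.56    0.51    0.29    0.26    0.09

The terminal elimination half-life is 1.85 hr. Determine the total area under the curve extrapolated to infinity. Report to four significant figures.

AUC = 64.44 mg/L·hr

Trapezoidal AUC_0→14.25:
  [0→6]: (17.80+1.88)/2 × 6 = 59.04
  [6→6.5]: (1.88+1.56)/2 × 0.5 = 0.86
  [6.5→9.5]: (1.56+0.51)/2 × 3 = 3.105
  [9.5→11]: (0.51+0.29)/2 × 1.5 = 0.6
  [11→11.25]: (0.29+0.26)/2 × 0.25 = 0.06875
  [11.25→14.25]: (0.26+0.09)/2 × 3 = 0.525
  Sum = 64.19875 mg/L·hr
k_e = ln2 / t½ = 0.693147 / 1.85 = 0.3747 hr^-1
Extrapolated tail: C_last / k_e = 0.09 / 0.3747 = 0.240
AUC_0→∞ = 64.19875 + 0.240 = 64.43875 mg/L·hr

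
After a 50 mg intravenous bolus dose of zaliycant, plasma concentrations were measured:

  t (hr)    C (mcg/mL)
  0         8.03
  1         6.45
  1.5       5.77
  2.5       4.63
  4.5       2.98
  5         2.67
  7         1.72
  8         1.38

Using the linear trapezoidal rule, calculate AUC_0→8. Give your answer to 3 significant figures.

Trapezoidal AUC_0→8:
  [0→1]: (8.03+6.45)/2 × 1 = 7.24
  [1→1.5]: (6.45+5.77)/2 × 0.5 = 3.055
  [1.5→2.5]: (5.77+4.63)/2 × 1 = 5.2
  [2.5→4.5]: (4.63+2.98)/2 × 2 = 7.61
  [4.5→5]: (2.98+2.67)/2 × 0.5 = 1.4125
  [5→7]: (2.67+1.72)/2 × 2 = 4.39
  [7→8]: (1.72+1.38)/2 × 1 = 1.55
  Sum = 30.4575 mcg/mL·hr

AUC = 30.5 mcg/mL·hr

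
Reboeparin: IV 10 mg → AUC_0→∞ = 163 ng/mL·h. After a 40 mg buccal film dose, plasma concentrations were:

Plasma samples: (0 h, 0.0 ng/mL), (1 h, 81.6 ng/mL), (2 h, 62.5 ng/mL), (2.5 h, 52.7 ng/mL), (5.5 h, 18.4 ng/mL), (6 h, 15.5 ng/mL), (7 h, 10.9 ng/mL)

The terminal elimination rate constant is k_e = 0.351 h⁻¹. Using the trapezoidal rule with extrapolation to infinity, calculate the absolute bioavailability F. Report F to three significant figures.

Trapezoidal AUC_0→7 (buccal film):
  [0→1]: (0.0+81.6)/2 × 1 = 40.8
  [1→2]: (81.6+62.5)/2 × 1 = 72.05
  [2→2.5]: (62.5+52.7)/2 × 0.5 = 28.8
  [2.5→5.5]: (52.7+18.4)/2 × 3 = 106.65
  [5.5→6]: (18.4+15.5)/2 × 0.5 = 8.475
  [6→7]: (15.5+10.9)/2 × 1 = 13.2
  Sum = 269.975 ng/mL·h
Tail: C_last/k_e = 10.9/0.351 = 31.054
AUC_0→∞ (buccal film) = 269.975 + 31.054 = 301.029 ng/mL·h
F = (AUC_ev/D_ev)/(AUC_iv/D_iv) = (301.029/40)/(163/10) = 7.525725/16.3 = 0.4617

F = 0.462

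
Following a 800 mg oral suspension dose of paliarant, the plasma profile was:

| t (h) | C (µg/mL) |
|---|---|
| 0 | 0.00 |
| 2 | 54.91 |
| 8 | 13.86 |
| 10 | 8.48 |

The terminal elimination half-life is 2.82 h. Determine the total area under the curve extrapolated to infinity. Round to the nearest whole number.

Trapezoidal AUC_0→10:
  [0→2]: (0.00+54.91)/2 × 2 = 54.91
  [2→8]: (54.91+13.86)/2 × 6 = 206.31
  [8→10]: (13.86+8.48)/2 × 2 = 22.34
  Sum = 283.56 µg/mL·h
k_e = ln2 / t½ = 0.693147 / 2.82 = 0.2458 h^-1
Extrapolated tail: C_last / k_e = 8.48 / 0.2458 = 34.500
AUC_0→∞ = 283.56 + 34.500 = 318.06 µg/mL·h

AUC = 318 µg/mL·h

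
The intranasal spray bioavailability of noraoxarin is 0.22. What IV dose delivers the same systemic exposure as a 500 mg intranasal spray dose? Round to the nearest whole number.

Systemic exposure from an extravascular dose = F × D_ev, so the equivalent IV dose is F × D_ev.
D_iv = F × D_ev = 0.22 × 500 = 110 mg

D_iv = 110 mg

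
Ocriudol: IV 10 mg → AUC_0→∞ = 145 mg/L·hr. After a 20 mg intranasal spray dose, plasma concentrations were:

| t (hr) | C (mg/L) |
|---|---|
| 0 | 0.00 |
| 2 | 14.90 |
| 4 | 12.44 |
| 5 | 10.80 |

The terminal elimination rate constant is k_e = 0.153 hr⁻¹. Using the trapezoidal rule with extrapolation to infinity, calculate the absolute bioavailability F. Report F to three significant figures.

Trapezoidal AUC_0→5 (intranasal spray):
  [0→2]: (0.00+14.90)/2 × 2 = 14.9
  [2→4]: (14.90+12.44)/2 × 2 = 27.34
  [4→5]: (12.44+10.80)/2 × 1 = 11.62
  Sum = 53.86 mg/L·hr
Tail: C_last/k_e = 10.80/0.153 = 70.588
AUC_0→∞ (intranasal spray) = 53.86 + 70.588 = 124.448 mg/L·hr
F = (AUC_ev/D_ev)/(AUC_iv/D_iv) = (124.448/20)/(145/10) = 6.2224/14.5 = 0.4291

F = 0.429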